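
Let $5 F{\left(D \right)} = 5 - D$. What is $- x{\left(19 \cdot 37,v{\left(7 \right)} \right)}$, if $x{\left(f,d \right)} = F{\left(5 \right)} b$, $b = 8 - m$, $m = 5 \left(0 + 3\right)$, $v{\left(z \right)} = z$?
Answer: $0$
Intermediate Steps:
$m = 15$ ($m = 5 \cdot 3 = 15$)
$F{\left(D \right)} = 1 - \frac{D}{5}$ ($F{\left(D \right)} = \frac{5 - D}{5} = 1 - \frac{D}{5}$)
$b = -7$ ($b = 8 - 15 = -7$)
$x{\left(f,d \right)} = 0$ ($x{\left(f,d \right)} = \left(1 - 1\right) \left(-7\right) = 0 \left(-7\right) = 0$)
$- x{\left(19 \cdot 37,v{\left(7 \right)} \right)} = \left(-1\right) 0 = 0$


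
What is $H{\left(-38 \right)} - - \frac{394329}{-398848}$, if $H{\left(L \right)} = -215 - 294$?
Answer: $- \frac{203407961}{398848} \approx -509.99$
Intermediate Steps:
$H{\left(L \right)} = -509$
$H{\left(-38 \right)} - - \frac{394329}{-398848} = -509 - - \frac{394329}{-398848} = -509 - \left(-394329\right) \left(- \frac{1}{398848}\right) = -509 - \frac{394329}{398848} = - \frac{203407961}{398848}$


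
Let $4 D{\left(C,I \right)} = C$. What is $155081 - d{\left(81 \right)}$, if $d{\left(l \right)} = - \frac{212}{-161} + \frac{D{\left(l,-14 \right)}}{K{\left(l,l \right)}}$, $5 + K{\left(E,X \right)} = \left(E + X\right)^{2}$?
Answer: $\frac{2620523447483}{16897916} \approx 1.5508 \cdot 10^{5}$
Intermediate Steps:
$K{\left(E,X \right)} = -5 + \left(E + X\right)^{2}$
$D{\left(C,I \right)} = \frac{C}{4}$
$d{\left(l \right)} = \frac{212}{161} + \frac{l}{4 \left(-5 + 4 l^{2}\right)}$ ($d{\left(l \right)} = - \frac{212}{-161} + \frac{\frac{1}{4} l}{-5 + \left(l + l\right)^{2}} = \left(-212\right) \left(- \frac{1}{161}\right) + \frac{\frac{1}{4} l}{-5 + \left(2 l\right)^{2}} = \frac{212}{161} + \frac{\frac{1}{4} l}{-5 + 4 l^{2}} = \frac{212}{161} + \frac{l}{4 \left(-5 + 4 l^{2}\right)}$)
$155081 - d{\left(81 \right)} = 155081 - \frac{-4240 + 161 \cdot 81 + 3392 \cdot 81^{2}}{644 \left(-5 + 4 \cdot 81^{2}\right)} = 155081 - \frac{-4240 + 13041 + 3392 \cdot 6561}{644 \left(-5 + 4 \cdot 6561\right)} = 155081 - \frac{-4240 + 13041 + 22254912}{644 \left(-5 + 26244\right)} = 155081 - \frac{1}{644} \cdot \frac{1}{26239} \cdot 22263713 = 155081 - \frac{22263713}{16897916} = \frac{2620523447483}{16897916}$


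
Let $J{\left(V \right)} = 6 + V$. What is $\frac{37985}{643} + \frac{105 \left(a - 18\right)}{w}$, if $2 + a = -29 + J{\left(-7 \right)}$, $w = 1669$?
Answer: $\frac{60021215}{1073167} \approx 55.929$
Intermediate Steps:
$a = -32$ ($a = -2 + \left(-29 + \left(6 - 7\right)\right) = -2 - 30 = -32$)
$\frac{37985}{643} + \frac{105 \left(a - 18\right)}{w} = \frac{37985}{643} + \frac{105 \left(-32 - 18\right)}{1669} = 37985 \cdot \frac{1}{643} + 105 \left(-50\right) \frac{1}{1669} = \frac{37985}{643} - \frac{5250}{1669} = \frac{60021215}{1073167}$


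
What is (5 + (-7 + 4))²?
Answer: 4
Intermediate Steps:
(5 + (-7 + 4))² = (5 - 3)² = 2² = 4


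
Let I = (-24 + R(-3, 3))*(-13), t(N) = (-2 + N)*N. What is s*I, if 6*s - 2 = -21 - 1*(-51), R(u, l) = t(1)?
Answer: 5200/3 ≈ 1733.3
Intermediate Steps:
t(N) = N*(-2 + N)
R(u, l) = -1 (R(u, l) = 1*(-2 + 1) = 1*(-1) = -1)
s = 16/3 (s = ⅓ + (-21 - 1*(-51))/6 = ⅓ + (-21 + 51)/6 = ⅓ + (⅙)*30 = ⅓ + 5 = 16/3 ≈ 5.3333)
I = 325 (I = (-24 - 1)*(-13) = -25*(-13) = 325)
s*I = (16/3)*325 = 5200/3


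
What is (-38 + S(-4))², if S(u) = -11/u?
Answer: 19881/16 ≈ 1242.6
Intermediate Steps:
(-38 + S(-4))² = (-38 - 11/(-4))² = (-38 - 11*(-¼))² = (-38 + 11/4)² = (-141/4)² = 19881/16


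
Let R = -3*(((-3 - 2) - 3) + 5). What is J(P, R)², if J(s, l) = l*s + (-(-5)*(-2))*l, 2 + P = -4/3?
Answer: 14400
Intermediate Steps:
R = 9 (R = -3*((-5 - 3) + 5) = -3*(-8 + 5) = -3*(-3) = 9)
P = -10/3 (P = -2 - 4/3 = -10/3 ≈ -3.3333)
J(s, l) = -10*l + l*s (J(s, l) = l*s + (-5*2)*l = l*s - 10*l = -10*l + l*s)
J(P, R)² = (9*(-10 - 10/3))² = (9*(-40/3))² = (-120)² = 14400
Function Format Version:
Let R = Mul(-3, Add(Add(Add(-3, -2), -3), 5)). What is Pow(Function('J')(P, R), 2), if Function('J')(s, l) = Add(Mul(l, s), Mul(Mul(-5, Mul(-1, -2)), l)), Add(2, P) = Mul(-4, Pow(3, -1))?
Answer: 14400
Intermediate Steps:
R = 9 (R = Mul(-3, Add(Add(-5, -3), 5)) = Mul(-3, Add(-8, 5)) = Mul(-3, -3) = 9)
P = Rational(-10, 3) (P = Add(-2, Mul(-4, Pow(3, -1))) = Add(-2, Mul(-4, Rational(1, 3))) = Add(-2, Rational(-4, 3)) = Rational(-10, 3) ≈ -3.3333)
Function('J')(s, l) = Add(Mul(-10, l), Mul(l, s)) (Function('J')(s, l) = Add(Mul(l, s), Mul(Mul(-5, 2), l)) = Add(Mul(l, s), Mul(-10, l)) = Add(Mul(-10, l), Mul(l, s)))
Pow(Function('J')(P, R), 2) = Pow(Mul(9, Add(-10, Rational(-10, 3))), 2) = Pow(Mul(9, Rational(-40, 3)), 2) = Pow(-120, 2) = 14400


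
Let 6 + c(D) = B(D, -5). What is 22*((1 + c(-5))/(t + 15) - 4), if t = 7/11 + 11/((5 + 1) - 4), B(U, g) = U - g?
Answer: -8668/93 ≈ -93.204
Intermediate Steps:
c(D) = -1 + D (c(D) = -6 + (D - 1*(-5)) = -6 + (D + 5) = -6 + (5 + D) = -1 + D)
t = 135/22 (t = 7*(1/11) + 11/(6 - 4) = 7/11 + 11/2 = 135/22 ≈ 6.1364)
22*((1 + c(-5))/(t + 15) - 4) = 22*((1 + (-1 - 5))/(135/22 + 15) - 4) = 22*((1 - 6)/(465/22) - 4) = 22*(-5*22/465 - 4) = 22*(-22/93 - 4) = 22*(-394/93) = -8668/93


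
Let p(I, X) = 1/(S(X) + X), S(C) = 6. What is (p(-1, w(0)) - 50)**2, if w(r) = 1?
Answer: 121801/49 ≈ 2485.7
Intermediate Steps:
p(I, X) = 1/(6 + X)
(p(-1, w(0)) - 50)**2 = (1/(6 + 1) - 50)**2 = (1/7 - 50)**2 = (-349/7)**2 = 121801/49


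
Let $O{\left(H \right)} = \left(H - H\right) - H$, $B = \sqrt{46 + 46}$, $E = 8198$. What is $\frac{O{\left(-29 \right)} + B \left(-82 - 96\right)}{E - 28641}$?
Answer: $- \frac{29}{20443} + \frac{356 \sqrt{23}}{20443} \approx 0.082097$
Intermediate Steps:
$B = 2 \sqrt{23}$ ($B = \sqrt{92} = 2 \sqrt{23} \approx 9.5917$)
$O{\left(H \right)} = - H$ ($O{\left(H \right)} = 0 - H = - H$)
$\frac{O{\left(-29 \right)} + B \left(-82 - 96\right)}{E - 28641} = \frac{\left(-1\right) \left(-29\right) + 2 \sqrt{23} \left(-82 - 96\right)}{8198 - 28641} = \frac{29 + 2 \sqrt{23} \left(-178\right)}{-20443} = \left(29 - 356 \sqrt{23}\right) \left(- \frac{1}{20443}\right) = - \frac{29}{20443} + \frac{356 \sqrt{23}}{20443}$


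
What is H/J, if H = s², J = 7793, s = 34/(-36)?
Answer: 289/2524932 ≈ 0.00011446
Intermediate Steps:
s = -17/18 (s = 34*(-1/36) = -17/18 ≈ -0.94444)
H = 289/324 (H = (-17/18)² = 289/324 ≈ 0.89198)
H/J = (289/324)/7793 = (289/324)*(1/7793) = 289/2524932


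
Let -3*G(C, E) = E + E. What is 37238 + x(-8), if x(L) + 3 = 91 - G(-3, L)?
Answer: 111962/3 ≈ 37321.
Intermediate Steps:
G(C, E) = -2*E/3 (G(C, E) = -(E + E)/3 = -2*E/3)
x(L) = 88 + 2*L/3 (x(L) = -3 + (91 - (-2)*L/3) = -3 + (91 + 2*L/3) = 88 + 2*L/3)
37238 + x(-8) = 37238 + (88 + (2/3)*(-8)) = 37238 + (88 - 16/3) = 37238 + 248/3 = 111962/3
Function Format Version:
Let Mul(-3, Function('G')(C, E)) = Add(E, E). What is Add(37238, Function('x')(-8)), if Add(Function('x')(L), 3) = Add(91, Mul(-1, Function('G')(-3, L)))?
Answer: Rational(111962, 3) ≈ 37321.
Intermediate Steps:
Function('G')(C, E) = Mul(Rational(-2, 3), E) (Function('G')(C, E) = Mul(Rational(-1, 3), Add(E, E)) = Mul(Rational(-1, 3), Mul(2, E)) = Mul(Rational(-2, 3), E))
Function('x')(L) = Add(88, Mul(Rational(2, 3), L)) (Function('x')(L) = Add(-3, Add(91, Mul(-1, Mul(Rational(-2, 3), L)))) = Add(-3, Add(91, Mul(Rational(2, 3), L))) = Add(88, Mul(Rational(2, 3), L)))
Add(37238, Function('x')(-8)) = Add(37238, Add(88, Mul(Rational(2, 3), -8))) = Add(37238, Add(88, Rational(-16, 3))) = Add(37238, Rational(248, 3)) = Rational(111962, 3)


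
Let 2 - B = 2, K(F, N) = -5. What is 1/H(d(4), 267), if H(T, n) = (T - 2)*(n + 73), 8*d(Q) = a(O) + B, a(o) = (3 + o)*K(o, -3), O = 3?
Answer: -1/1955 ≈ -0.00051151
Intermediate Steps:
B = 0 (B = 2 - 1*2 = 2 - 2 = 0)
a(o) = -15 - 5*o (a(o) = (3 + o)*(-5) = -15 - 5*o)
d(Q) = -15/4 (d(Q) = ((-15 - 5*3) + 0)/8 = ((-15 - 15) + 0)/8 = (-30 + 0)/8 = (⅛)*(-30) = -15/4)
H(T, n) = (-2 + T)*(73 + n)
1/H(d(4), 267) = 1/(-146 - 2*267 + 73*(-15/4) - 15/4*267) = 1/(-146 - 534 - 1095/4 - 4005/4) = 1/(-1955) = -1/1955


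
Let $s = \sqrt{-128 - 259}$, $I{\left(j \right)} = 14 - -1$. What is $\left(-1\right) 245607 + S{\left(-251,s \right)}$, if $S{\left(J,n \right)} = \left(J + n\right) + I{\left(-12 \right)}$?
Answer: $-245843 + 3 i \sqrt{43} \approx -2.4584 \cdot 10^{5} + 19.672 i$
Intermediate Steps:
$I{\left(j \right)} = 15$ ($I{\left(j \right)} = 14 + 1 = 15$)
$s = 3 i \sqrt{43}$ ($s = \sqrt{-387} = 3 i \sqrt{43} \approx 19.672 i$)
$S{\left(J,n \right)} = 15 + J + n$ ($S{\left(J,n \right)} = \left(J + n\right) + 15 = 15 + J + n$)
$\left(-1\right) 245607 + S{\left(-251,s \right)} = \left(-1\right) 245607 + \left(15 - 251 + 3 i \sqrt{43}\right) = -245607 - \left(236 - 3 i \sqrt{43}\right) = -245843 + 3 i \sqrt{43}$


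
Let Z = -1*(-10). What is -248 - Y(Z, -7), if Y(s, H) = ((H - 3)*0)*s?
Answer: -248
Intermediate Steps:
Z = 10
Y(s, H) = 0 (Y(s, H) = ((-3 + H)*0)*s = 0*s = 0)
-248 - Y(Z, -7) = -248 - 1*0 = -248 + 0 = -248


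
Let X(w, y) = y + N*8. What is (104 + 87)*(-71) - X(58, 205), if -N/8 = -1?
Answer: -13830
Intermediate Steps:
N = 8 (N = -8*(-1) = 8)
X(w, y) = 64 + y (X(w, y) = y + 8*8 = y + 64 = 64 + y)
(104 + 87)*(-71) - X(58, 205) = (104 + 87)*(-71) - (64 + 205) = 191*(-71) - 1*269 = -13561 - 269 = -13830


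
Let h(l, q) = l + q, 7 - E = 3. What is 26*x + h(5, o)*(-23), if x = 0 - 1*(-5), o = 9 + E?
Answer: -284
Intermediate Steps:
E = 4 (E = 7 - 1*3 = 7 - 3 = 4)
o = 13 (o = 9 + 4 = 13)
x = 5 (x = 0 + 5 = 5)
26*x + h(5, o)*(-23) = 26*5 + (5 + 13)*(-23) = 130 + 18*(-23) = 130 - 414 = -284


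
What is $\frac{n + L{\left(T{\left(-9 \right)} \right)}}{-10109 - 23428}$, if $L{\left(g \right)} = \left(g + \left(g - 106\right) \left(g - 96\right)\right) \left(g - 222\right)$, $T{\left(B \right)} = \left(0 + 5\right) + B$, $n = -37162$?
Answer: $\frac{2522258}{33537} \approx 75.208$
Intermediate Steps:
$T{\left(B \right)} = 5 + B$
$L{\left(g \right)} = \left(-222 + g\right) \left(g + \left(-106 + g\right) \left(-96 + g\right)\right)$ ($L{\left(g \right)} = \left(g + \left(-106 + g\right) \left(-96 + g\right)\right) \left(-222 + g\right) = \left(-222 + g\right) \left(g + \left(-106 + g\right) \left(-96 + g\right)\right)$)
$\frac{n + L{\left(T{\left(-9 \right)} \right)}}{-10109 - 23428} = \frac{-37162 - \left(2259072 - \left(5 - 9\right)^{3} - 54798 \left(5 - 9\right) + 423 \left(5 - 9\right)^{2}\right)}{-10109 - 23428} = \frac{-37162 + \left(-2259072 + \left(-4\right)^{3} - 423 \left(-4\right)^{2} + 54798 \left(-4\right)\right)}{-33537} = \left(-37162 - 2485096\right) \left(- \frac{1}{33537}\right) = \left(-2522258\right) \left(- \frac{1}{33537}\right) = \frac{2522258}{33537}$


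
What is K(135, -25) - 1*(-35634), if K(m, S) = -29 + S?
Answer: 35580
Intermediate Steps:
K(135, -25) - 1*(-35634) = (-29 - 25) - 1*(-35634) = -54 + 35634 = 35580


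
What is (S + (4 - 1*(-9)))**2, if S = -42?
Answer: 841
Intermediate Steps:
(S + (4 - 1*(-9)))**2 = (-42 + (4 - 1*(-9)))**2 = (-42 + (4 + 9))**2 = (-42 + 13)**2 = (-29)**2 = 841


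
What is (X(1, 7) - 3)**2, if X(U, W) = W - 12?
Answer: 64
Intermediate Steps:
X(U, W) = -12 + W
(X(1, 7) - 3)**2 = ((-12 + 7) - 3)**2 = (-5 - 3)**2 = (-8)**2 = 64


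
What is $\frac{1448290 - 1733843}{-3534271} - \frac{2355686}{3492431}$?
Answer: $- \frac{7328358565563}{12343197602801} \approx -0.59372$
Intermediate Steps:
$\frac{1448290 - 1733843}{-3534271} - \frac{2355686}{3492431} = \left(1448290 - 1733843\right) \left(- \frac{1}{3534271}\right) - \frac{2355686}{3492431} = \left(-285553\right) \left(- \frac{1}{3534271}\right) - \frac{2355686}{3492431} = \frac{285553}{3534271} - \frac{2355686}{3492431} = - \frac{7328358565563}{12343197602801}$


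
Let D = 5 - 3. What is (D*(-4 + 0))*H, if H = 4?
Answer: -32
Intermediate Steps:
D = 2
(D*(-4 + 0))*H = (2*(-4 + 0))*4 = (2*(-4))*4 = -8*4 = -32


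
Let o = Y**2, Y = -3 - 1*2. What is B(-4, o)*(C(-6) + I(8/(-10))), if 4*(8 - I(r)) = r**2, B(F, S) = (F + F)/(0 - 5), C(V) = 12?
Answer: 3968/125 ≈ 31.744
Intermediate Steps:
Y = -5 (Y = -3 - 2 = -5)
o = 25 (o = (-5)**2 = 25)
B(F, S) = -2*F/5 (B(F, S) = (2*F)/(-5) = (2*F)*(-1/5) = -2*F/5)
I(r) = 8 - r**2/4
B(-4, o)*(C(-6) + I(8/(-10))) = (-2/5*(-4))*(12 + (8 - (8/(-10))**2/4)) = 8*(12 + (8 - (8*(-1/10))**2/4))/5 = 8*(12 + (8 - (-4/5)**2/4))/5 = 8*(12 + (8 - 1/4*16/25))/5 = 8*(12 + (8 - 4/25))/5 = 8*(12 + 196/25)/5 = (8/5)*(496/25) = 3968/125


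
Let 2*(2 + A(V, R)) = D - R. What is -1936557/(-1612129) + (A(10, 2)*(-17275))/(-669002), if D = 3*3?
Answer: 2674669597653/2157035050516 ≈ 1.2400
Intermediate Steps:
D = 9
A(V, R) = 5/2 - R/2 (A(V, R) = -2 + (9 - R)/2 = -2 + (9/2 - R/2) = 5/2 - R/2)
-1936557/(-1612129) + (A(10, 2)*(-17275))/(-669002) = -1936557/(-1612129) + ((5/2 - ½*2)*(-17275))/(-669002) = -1936557*(-1/1612129) + ((5/2 - 1)*(-17275))*(-1/669002) = 1936557/1612129 + ((3/2)*(-17275))*(-1/669002) = 1936557/1612129 - 51825/2*(-1/669002) = 1936557/1612129 + 51825/1338004 = 2674669597653/2157035050516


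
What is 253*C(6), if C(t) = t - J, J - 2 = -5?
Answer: 2277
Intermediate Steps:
J = -3 (J = 2 - 5 = -3)
C(t) = 3 + t (C(t) = t - 1*(-3) = t + 3 = 3 + t)
253*C(6) = 253*(3 + 6) = 253*9 = 2277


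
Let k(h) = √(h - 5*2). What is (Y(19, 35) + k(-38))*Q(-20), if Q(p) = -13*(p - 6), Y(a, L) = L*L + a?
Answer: 420472 + 1352*I*√3 ≈ 4.2047e+5 + 2341.7*I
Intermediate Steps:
Y(a, L) = a + L² (Y(a, L) = L² + a = a + L²)
k(h) = √(-10 + h) (k(h) = √(h - 10) = √(-10 + h))
Q(p) = 78 - 13*p (Q(p) = -13*(-6 + p) = 78 - 13*p)
(Y(19, 35) + k(-38))*Q(-20) = ((19 + 35²) + √(-10 - 38))*(78 - 13*(-20)) = ((19 + 1225) + √(-48))*(78 + 260) = (1244 + 4*I*√3)*338 = 420472 + 1352*I*√3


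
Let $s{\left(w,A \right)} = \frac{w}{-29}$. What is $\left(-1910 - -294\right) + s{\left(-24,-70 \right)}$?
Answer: $- \frac{46840}{29} \approx -1615.2$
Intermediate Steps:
$s{\left(w,A \right)} = - \frac{w}{29}$ ($s{\left(w,A \right)} = w \left(- \frac{1}{29}\right) = - \frac{w}{29}$)
$\left(-1910 - -294\right) + s{\left(-24,-70 \right)} = \left(-1910 - -294\right) - - \frac{24}{29} = \left(-1910 + 294\right) + \frac{24}{29} = -1616 + \frac{24}{29} = - \frac{46840}{29}$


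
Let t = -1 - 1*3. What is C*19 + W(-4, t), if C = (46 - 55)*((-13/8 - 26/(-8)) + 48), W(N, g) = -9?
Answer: -67959/8 ≈ -8494.9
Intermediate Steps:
t = -4 (t = -1 - 3 = -4)
C = -3573/8 (C = -9*((-13*⅛ - 26*(-⅛)) + 48) = -9*((-13/8 + 13/4) + 48) = -9*(13/8 + 48) = -9*397/8 = -3573/8 ≈ -446.63)
C*19 + W(-4, t) = -3573/8*19 - 9 = -67887/8 - 9 = -67959/8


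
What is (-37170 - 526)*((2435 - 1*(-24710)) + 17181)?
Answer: -1670912896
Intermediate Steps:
(-37170 - 526)*((2435 - 1*(-24710)) + 17181) = -37696*((2435 + 24710) + 17181) = -37696*(27145 + 17181) = -37696*44326 = -1670912896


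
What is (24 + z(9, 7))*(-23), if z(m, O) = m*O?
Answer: -2001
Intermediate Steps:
z(m, O) = O*m
(24 + z(9, 7))*(-23) = (24 + 7*9)*(-23) = (24 + 63)*(-23) = 87*(-23) = -2001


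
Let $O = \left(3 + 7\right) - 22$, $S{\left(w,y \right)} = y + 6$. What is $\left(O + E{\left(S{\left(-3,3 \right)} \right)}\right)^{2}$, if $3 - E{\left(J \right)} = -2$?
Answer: $49$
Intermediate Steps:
$S{\left(w,y \right)} = 6 + y$
$E{\left(J \right)} = 5$ ($E{\left(J \right)} = 3 - -2 = 3 + 2 = 5$)
$O = -12$ ($O = 10 - 22 = -12$)
$\left(O + E{\left(S{\left(-3,3 \right)} \right)}\right)^{2} = \left(-12 + 5\right)^{2} = \left(-7\right)^{2} = 49$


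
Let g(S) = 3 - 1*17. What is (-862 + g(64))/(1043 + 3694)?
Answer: -292/1579 ≈ -0.18493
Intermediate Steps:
g(S) = -14 (g(S) = 3 - 17 = -14)
(-862 + g(64))/(1043 + 3694) = (-862 - 14)/(1043 + 3694) = -876/4737 = -876*1/4737 = -292/1579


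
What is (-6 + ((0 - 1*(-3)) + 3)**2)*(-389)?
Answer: -11670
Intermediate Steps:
(-6 + ((0 - 1*(-3)) + 3)**2)*(-389) = (-6 + ((0 + 3) + 3)**2)*(-389) = (-6 + (3 + 3)**2)*(-389) = (-6 + 6**2)*(-389) = (-6 + 36)*(-389) = 30*(-389) = -11670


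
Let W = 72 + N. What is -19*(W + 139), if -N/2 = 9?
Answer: -3667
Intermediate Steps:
N = -18 (N = -2*9 = -18)
W = 54 (W = 72 - 18 = 54)
-19*(W + 139) = -19*(54 + 139) = -19*193 = -3667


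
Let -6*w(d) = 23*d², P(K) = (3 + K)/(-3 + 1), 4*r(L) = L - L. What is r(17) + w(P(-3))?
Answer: 0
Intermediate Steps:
r(L) = 0 (r(L) = (L - L)/4 = (¼)*0 = 0)
P(K) = -3/2 - K/2 (P(K) = (3 + K)/(-2) = (3 + K)*(-½) = -3/2 - K/2)
w(d) = -23*d²/6
r(17) + w(P(-3)) = 0 - 23*(-3/2 - ½*(-3))²/6 = 0 - 23*(-3/2 + 3/2)²/6 = 0 - 23/6*0² = 0 - 23/6*0 = 0 + 0 = 0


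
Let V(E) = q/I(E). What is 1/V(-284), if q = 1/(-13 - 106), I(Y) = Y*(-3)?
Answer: -101388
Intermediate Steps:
I(Y) = -3*Y
q = -1/119 (q = 1/(-119) = -1/119 ≈ -0.0084034)
V(E) = 1/(357*E) (V(E) = -(-1/(3*E))/119 = -(-1)/(357*E) = 1/(357*E))
1/V(-284) = 1/((1/357)/(-284)) = 1/((1/357)*(-1/284)) = 1/(-1/101388) = -101388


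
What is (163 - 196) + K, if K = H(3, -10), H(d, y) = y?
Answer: -43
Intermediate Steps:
K = -10
(163 - 196) + K = (163 - 196) - 10 = -33 - 10 = -43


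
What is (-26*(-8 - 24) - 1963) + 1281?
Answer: 150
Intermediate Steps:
(-26*(-8 - 24) - 1963) + 1281 = (-26*(-32) - 1963) + 1281 = (832 - 1963) + 1281 = -1131 + 1281 = 150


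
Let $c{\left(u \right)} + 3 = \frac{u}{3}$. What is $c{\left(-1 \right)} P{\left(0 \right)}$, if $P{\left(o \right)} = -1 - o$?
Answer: $\frac{10}{3} \approx 3.3333$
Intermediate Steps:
$c{\left(u \right)} = -3 + \frac{u}{3}$
$c{\left(-1 \right)} P{\left(0 \right)} = \left(-3 + \frac{1}{3} \left(-1\right)\right) \left(-1 - 0\right) = \left(-3 - \frac{1}{3}\right) \left(-1 + 0\right) = \left(- \frac{10}{3}\right) \left(-1\right) = \frac{10}{3}$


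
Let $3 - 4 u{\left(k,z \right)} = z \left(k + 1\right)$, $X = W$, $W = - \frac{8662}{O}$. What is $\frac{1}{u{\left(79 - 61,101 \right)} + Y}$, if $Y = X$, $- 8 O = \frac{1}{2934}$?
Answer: $\frac{1}{203313985} \approx 4.9185 \cdot 10^{-9}$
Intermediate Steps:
$O = - \frac{1}{23472}$ ($O = - \frac{1}{8 \cdot 2934} = \left(- \frac{1}{8}\right) \frac{1}{2934} = - \frac{1}{23472} \approx -4.2604 \cdot 10^{-5}$)
$W = 203314464$ ($W = - \frac{8662}{- \frac{1}{23472}} = \left(-8662\right) \left(-23472\right) = 203314464$)
$X = 203314464$
$u{\left(k,z \right)} = \frac{3}{4} - \frac{z \left(1 + k\right)}{4}$ ($u{\left(k,z \right)} = \frac{3}{4} - \frac{z \left(k + 1\right)}{4} = \frac{3}{4} - \frac{z \left(1 + k\right)}{4}$)
$Y = 203314464$
$\frac{1}{u{\left(79 - 61,101 \right)} + Y} = \frac{1}{\left(\frac{3}{4} - \frac{101}{4} - \frac{1}{4} \left(79 - 61\right) 101\right) + 203314464} = \frac{1}{\left(\frac{3}{4} - \frac{101}{4} - \frac{9}{2} \cdot 101\right) + 203314464} = \frac{1}{\left(\frac{3}{4} - \frac{101}{4} - \frac{909}{2}\right) + 203314464} = \frac{1}{-479 + 203314464} = \frac{1}{203313985}$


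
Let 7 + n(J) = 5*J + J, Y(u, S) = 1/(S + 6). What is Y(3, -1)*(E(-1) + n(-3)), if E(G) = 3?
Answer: -22/5 ≈ -4.4000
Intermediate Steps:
Y(u, S) = 1/(6 + S)
n(J) = -7 + 6*J (n(J) = -7 + (5*J + J) = -7 + 6*J)
Y(3, -1)*(E(-1) + n(-3)) = (3 + (-7 + 6*(-3)))/(6 - 1) = (3 + (-7 - 18))/5 = (3 - 25)/5 = (1/5)*(-22) = -22/5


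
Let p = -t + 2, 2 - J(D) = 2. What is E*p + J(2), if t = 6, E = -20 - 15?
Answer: 140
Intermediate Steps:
J(D) = 0 (J(D) = 2 - 1*2 = 2 - 2 = 0)
E = -35
p = -4 (p = -1*6 + 2 = -6 + 2 = -4)
E*p + J(2) = -35*(-4) + 0 = 140 + 0 = 140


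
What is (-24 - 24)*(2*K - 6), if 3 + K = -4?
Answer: 960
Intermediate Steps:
K = -7 (K = -3 - 4 = -7)
(-24 - 24)*(2*K - 6) = (-24 - 24)*(2*(-7) - 6) = -48*(-14 - 6) = -48*(-20) = 960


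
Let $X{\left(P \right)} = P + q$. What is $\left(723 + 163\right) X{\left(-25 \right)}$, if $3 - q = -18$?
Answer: $-3544$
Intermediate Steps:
$q = 21$ ($q = 3 - -18 = 3 + 18 = 21$)
$X{\left(P \right)} = 21 + P$ ($X{\left(P \right)} = P + 21 = 21 + P$)
$\left(723 + 163\right) X{\left(-25 \right)} = \left(723 + 163\right) \left(21 - 25\right) = 886 \left(-4\right) = -3544$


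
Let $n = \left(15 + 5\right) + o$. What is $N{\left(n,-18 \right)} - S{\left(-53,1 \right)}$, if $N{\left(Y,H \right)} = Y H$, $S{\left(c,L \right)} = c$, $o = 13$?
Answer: $-541$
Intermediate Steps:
$n = 33$ ($n = \left(15 + 5\right) + 13 = 20 + 13 = 33$)
$N{\left(Y,H \right)} = H Y$
$N{\left(n,-18 \right)} - S{\left(-53,1 \right)} = \left(-18\right) 33 - -53 = -594 + 53 = -541$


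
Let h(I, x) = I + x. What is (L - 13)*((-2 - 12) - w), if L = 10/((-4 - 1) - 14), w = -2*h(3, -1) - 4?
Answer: 1542/19 ≈ 81.158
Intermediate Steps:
w = -8 (w = -2*(3 - 1) - 4 = -2*2 - 4 = -4 - 4 = -8)
L = -10/19 (L = 10/(-5 - 14) = 10/(-19) = 10*(-1/19) = -10/19 ≈ -0.52632)
(L - 13)*((-2 - 12) - w) = (-10/19 - 13)*((-2 - 12) - 1*(-8)) = -257*(-14 + 8)/19 = -257/19*(-6) = 1542/19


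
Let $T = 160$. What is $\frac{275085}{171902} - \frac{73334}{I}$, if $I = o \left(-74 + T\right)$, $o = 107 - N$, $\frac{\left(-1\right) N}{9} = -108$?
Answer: $\frac{16534917209}{6393894890} \approx 2.586$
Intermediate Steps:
$N = 972$ ($N = \left(-9\right) \left(-108\right) = 972$)
$o = -865$ ($o = 107 - 972 = -865$)
$I = -74390$ ($I = - 865 \left(-74 + 160\right) = \left(-865\right) 86 = -74390$)
$\frac{275085}{171902} - \frac{73334}{I} = \frac{275085}{171902} - \frac{73334}{-74390} = 275085 \cdot \frac{1}{171902} - - \frac{36667}{37195} = \frac{275085}{171902} + \frac{36667}{37195} = \frac{16534917209}{6393894890}$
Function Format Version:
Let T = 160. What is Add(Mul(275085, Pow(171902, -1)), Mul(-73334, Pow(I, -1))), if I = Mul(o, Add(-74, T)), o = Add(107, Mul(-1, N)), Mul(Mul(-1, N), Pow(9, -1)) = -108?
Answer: Rational(16534917209, 6393894890) ≈ 2.5860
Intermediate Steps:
N = 972 (N = Mul(-9, -108) = 972)
o = -865 (o = Add(107, Mul(-1, 972)) = Add(107, -972) = -865)
I = -74390 (I = Mul(-865, Add(-74, 160)) = Mul(-865, 86) = -74390)
Add(Mul(275085, Pow(171902, -1)), Mul(-73334, Pow(I, -1))) = Add(Mul(275085, Pow(171902, -1)), Mul(-73334, Pow(-74390, -1))) = Add(Mul(275085, Rational(1, 171902)), Mul(-73334, Rational(-1, 74390))) = Add(Rational(275085, 171902), Rational(36667, 37195)) = Rational(16534917209, 6393894890)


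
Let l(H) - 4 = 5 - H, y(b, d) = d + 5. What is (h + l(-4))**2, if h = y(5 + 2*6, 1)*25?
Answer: 26569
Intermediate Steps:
y(b, d) = 5 + d
l(H) = 9 - H (l(H) = 4 + (5 - H) = 9 - H)
h = 150 (h = (5 + 1)*25 = 6*25 = 150)
(h + l(-4))**2 = (150 + (9 - 1*(-4)))**2 = (150 + (9 + 4))**2 = (150 + 13)**2 = 163**2 = 26569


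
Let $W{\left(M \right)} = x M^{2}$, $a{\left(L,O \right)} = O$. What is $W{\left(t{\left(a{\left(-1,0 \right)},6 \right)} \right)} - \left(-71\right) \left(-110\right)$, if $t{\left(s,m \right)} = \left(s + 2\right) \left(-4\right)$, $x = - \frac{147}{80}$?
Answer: $- \frac{39638}{5} \approx -7927.6$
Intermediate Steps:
$x = - \frac{147}{80}$ ($x = \left(-147\right) \frac{1}{80} = - \frac{147}{80} \approx -1.8375$)
$t{\left(s,m \right)} = -8 - 4 s$ ($t{\left(s,m \right)} = \left(2 + s\right) \left(-4\right) = -8 - 4 s$)
$W{\left(M \right)} = - \frac{147 M^{2}}{80}$
$W{\left(t{\left(a{\left(-1,0 \right)},6 \right)} \right)} - \left(-71\right) \left(-110\right) = - \frac{147 \left(-8 - 0\right)^{2}}{80} - \left(-71\right) \left(-110\right) = - \frac{147 \left(-8 + 0\right)^{2}}{80} - 7810 = - \frac{147 \left(-8\right)^{2}}{80} - 7810 = \left(- \frac{147}{80}\right) 64 - 7810 = - \frac{588}{5} - 7810 = - \frac{39638}{5}$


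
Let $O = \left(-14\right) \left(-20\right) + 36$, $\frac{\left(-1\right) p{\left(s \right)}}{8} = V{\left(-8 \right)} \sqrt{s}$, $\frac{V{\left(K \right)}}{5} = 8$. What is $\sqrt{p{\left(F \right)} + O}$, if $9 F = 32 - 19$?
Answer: $\frac{2 \sqrt{711 - 240 \sqrt{13}}}{3} \approx 8.282 i$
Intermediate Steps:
$F = \frac{13}{9}$ ($F = \frac{32 - 19}{9} = \frac{1}{9} \cdot 13 = \frac{13}{9} \approx 1.4444$)
$V{\left(K \right)} = 40$ ($V{\left(K \right)} = 5 \cdot 8 = 40$)
$p{\left(s \right)} = - 320 \sqrt{s}$ ($p{\left(s \right)} = - 8 \cdot 40 \sqrt{s} = - 320 \sqrt{s}$)
$O = 316$ ($O = 280 + 36 = 316$)
$\sqrt{p{\left(F \right)} + O} = \sqrt{- 320 \sqrt{\frac{13}{9}} + 316} = \sqrt{- 320 \frac{\sqrt{13}}{3} + 316} = \sqrt{- \frac{320 \sqrt{13}}{3} + 316} = \sqrt{316 - \frac{320 \sqrt{13}}{3}}$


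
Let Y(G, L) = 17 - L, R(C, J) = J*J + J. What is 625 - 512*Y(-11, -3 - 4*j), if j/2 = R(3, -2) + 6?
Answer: -42383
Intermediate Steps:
R(C, J) = J + J**2 (R(C, J) = J**2 + J = J + J**2)
j = 16 (j = 2*(-2*(1 - 2) + 6) = 2*(-2*(-1) + 6) = 2*(2 + 6) = 2*8 = 16)
625 - 512*Y(-11, -3 - 4*j) = 625 - 512*(17 - (-3 - 4*16)) = 625 - 512*(17 - (-3 - 64)) = 625 - 512*(17 - 1*(-67)) = 625 - 512*(17 + 67) = 625 - 512*84 = 625 - 43008 = -42383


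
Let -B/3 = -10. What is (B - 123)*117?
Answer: -10881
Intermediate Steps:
B = 30 (B = -3*(-10) = 30)
(B - 123)*117 = (30 - 123)*117 = -93*117 = -10881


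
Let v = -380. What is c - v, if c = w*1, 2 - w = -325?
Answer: 707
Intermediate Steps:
w = 327 (w = 2 - 1*(-325) = 2 + 325 = 327)
c = 327 (c = 327*1 = 327)
c - v = 327 - 1*(-380) = 327 + 380 = 707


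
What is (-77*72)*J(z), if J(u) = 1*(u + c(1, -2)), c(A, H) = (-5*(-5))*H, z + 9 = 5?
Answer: 299376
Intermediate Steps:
z = -4 (z = -9 + 5 = -4)
c(A, H) = 25*H
J(u) = -50 + u (J(u) = 1*(u + 25*(-2)) = 1*(u - 50) = 1*(-50 + u) = -50 + u)
(-77*72)*J(z) = (-77*72)*(-50 - 4) = -5544*(-54) = 299376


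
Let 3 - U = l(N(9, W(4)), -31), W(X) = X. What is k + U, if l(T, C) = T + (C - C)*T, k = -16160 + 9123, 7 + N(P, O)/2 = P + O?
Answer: -7046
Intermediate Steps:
N(P, O) = -14 + 2*O + 2*P (N(P, O) = -14 + 2*(P + O) = -14 + 2*(O + P) = -14 + (2*O + 2*P) = -14 + 2*O + 2*P)
k = -7037
l(T, C) = T (l(T, C) = T + 0*T = T + 0 = T)
U = -9 (U = 3 - (-14 + 2*4 + 2*9) = 3 - (-14 + 8 + 18) = 3 - 1*12 = 3 - 12 = -9)
k + U = -7037 - 9 = -7046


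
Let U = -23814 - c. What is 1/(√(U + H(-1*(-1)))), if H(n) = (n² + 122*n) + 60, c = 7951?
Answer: -I*√31582/31582 ≈ -0.005627*I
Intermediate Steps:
U = -31765 (U = -23814 - 1*7951 = -23814 - 7951 = -31765)
H(n) = 60 + n² + 122*n
1/(√(U + H(-1*(-1)))) = 1/(√(-31765 + (60 + (-1*(-1))² + 122*(-1*(-1))))) = 1/(√(-31765 + (60 + 1² + 122*1))) = 1/(√(-31765 + (60 + 1 + 122))) = 1/(√(-31765 + 183)) = 1/(√(-31582)) = 1/(I*√31582) = -I*√31582/31582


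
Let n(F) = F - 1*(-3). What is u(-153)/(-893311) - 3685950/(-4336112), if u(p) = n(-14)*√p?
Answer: 1842975/2168056 + 33*I*√17/893311 ≈ 0.85006 + 0.00015231*I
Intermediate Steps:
n(F) = 3 + F (n(F) = F + 3 = 3 + F)
u(p) = -11*√p (u(p) = (3 - 14)*√p = -11*√p)
u(-153)/(-893311) - 3685950/(-4336112) = -33*I*√17/(-893311) - 3685950/(-4336112) = -33*I*√17*(-1/893311) - 3685950*(-1/4336112) = -33*I*√17*(-1/893311) + 1842975/2168056 = 33*I*√17/893311 + 1842975/2168056 = 1842975/2168056 + 33*I*√17/893311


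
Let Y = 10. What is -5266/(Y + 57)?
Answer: -5266/67 ≈ -78.597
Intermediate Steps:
-5266/(Y + 57) = -5266/(10 + 57) = -5266/67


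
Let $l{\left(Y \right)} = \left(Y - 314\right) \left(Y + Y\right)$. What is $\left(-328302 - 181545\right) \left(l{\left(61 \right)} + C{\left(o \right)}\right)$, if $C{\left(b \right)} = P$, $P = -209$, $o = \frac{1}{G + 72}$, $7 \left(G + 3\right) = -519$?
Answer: $15843495525$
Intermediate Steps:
$G = - \frac{540}{7}$ ($G = -3 + \frac{1}{7} \left(-519\right) = -3 - \frac{519}{7} = - \frac{540}{7} \approx -77.143$)
$o = - \frac{7}{36}$ ($o = \frac{1}{- \frac{540}{7} + 72} = \frac{1}{- \frac{36}{7}} = - \frac{7}{36} \approx -0.19444$)
$l{\left(Y \right)} = 2 Y \left(-314 + Y\right)$ ($l{\left(Y \right)} = \left(-314 + Y\right) 2 Y = 2 Y \left(-314 + Y\right)$)
$C{\left(b \right)} = -209$
$\left(-328302 - 181545\right) \left(l{\left(61 \right)} + C{\left(o \right)}\right) = \left(-328302 - 181545\right) \left(2 \cdot 61 \left(-314 + 61\right) - 209\right) = - 509847 \left(2 \cdot 61 \left(-253\right) - 209\right) = - 509847 \left(-30866 - 209\right) = \left(-509847\right) \left(-31075\right) = 15843495525$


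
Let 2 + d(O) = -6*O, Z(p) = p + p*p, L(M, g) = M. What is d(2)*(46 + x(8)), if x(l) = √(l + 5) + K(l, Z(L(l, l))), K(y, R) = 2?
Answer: -672 - 14*√13 ≈ -722.48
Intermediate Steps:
Z(p) = p + p²
d(O) = -2 - 6*O
x(l) = 2 + √(5 + l) (x(l) = √(l + 5) + 2 = √(5 + l) + 2 = 2 + √(5 + l))
d(2)*(46 + x(8)) = (-2 - 6*2)*(46 + (2 + √(5 + 8))) = (-2 - 12)*(46 + (2 + √13)) = -14*(48 + √13) = -672 - 14*√13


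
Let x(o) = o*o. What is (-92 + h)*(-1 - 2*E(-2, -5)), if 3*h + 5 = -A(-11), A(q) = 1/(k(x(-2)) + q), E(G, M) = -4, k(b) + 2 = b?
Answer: -17696/27 ≈ -655.41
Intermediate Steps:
x(o) = o²
k(b) = -2 + b
A(q) = 1/(2 + q) (A(q) = 1/((-2 + (-2)²) + q) = 1/((-2 + 4) + q) = 1/(2 + q))
h = -44/27 (h = -5/3 + (-1/(2 - 11))/3 = -5/3 + (-1/(-9))/3 = -5/3 + (-1*(-⅑))/3 = -5/3 + (⅓)*(⅑) = -5/3 + 1/27 = -44/27 ≈ -1.6296)
(-92 + h)*(-1 - 2*E(-2, -5)) = (-92 - 44/27)*(-1 - 2*(-4)) = -2528*(-1 + 8)/27 = -2528/27*7 = -17696/27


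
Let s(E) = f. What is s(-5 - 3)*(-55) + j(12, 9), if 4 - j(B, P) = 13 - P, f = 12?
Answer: -660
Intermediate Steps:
s(E) = 12
j(B, P) = -9 + P (j(B, P) = 4 - (13 - P) = 4 + (-13 + P) = -9 + P)
s(-5 - 3)*(-55) + j(12, 9) = 12*(-55) + (-9 + 9) = -660 + 0 = -660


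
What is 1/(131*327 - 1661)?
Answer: 1/41176 ≈ 2.4286e-5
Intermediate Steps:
1/(131*327 - 1661) = 1/(42837 - 1661) = 1/41176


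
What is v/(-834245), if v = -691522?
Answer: 691522/834245 ≈ 0.82892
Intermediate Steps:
v/(-834245) = -691522/(-834245) = -691522*(-1/834245) = 691522/834245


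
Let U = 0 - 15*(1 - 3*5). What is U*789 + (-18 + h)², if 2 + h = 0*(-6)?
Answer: 166090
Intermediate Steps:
h = -2 (h = -2 + 0*(-6) = -2 + 0 = -2)
U = 210 (U = 0 - 15*(1 - 15) = 0 - 15*(-14) = 0 + 210 = 210)
U*789 + (-18 + h)² = 210*789 + (-18 - 2)² = 165690 + (-20)² = 165690 + 400 = 166090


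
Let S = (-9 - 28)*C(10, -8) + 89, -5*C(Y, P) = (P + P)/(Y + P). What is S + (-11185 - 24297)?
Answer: -177261/5 ≈ -35452.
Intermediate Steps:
C(Y, P) = -2*P/(5*(P + Y)) (C(Y, P) = -(P + P)/(5*(Y + P)) = -2*P/(5*(P + Y)))
S = 149/5 (S = (-9 - 28)*(-2*(-8)/(5*(-8) + 5*10)) + 89 = -(-74)*(-8)/(-40 + 50) + 89 = -(-74)*(-8)/10 + 89 = -37*8/5 + 89 = -296/5 + 89 = 149/5 ≈ 29.800)
S + (-11185 - 24297) = 149/5 + (-11185 - 24297) = 149/5 - 35482 = -177261/5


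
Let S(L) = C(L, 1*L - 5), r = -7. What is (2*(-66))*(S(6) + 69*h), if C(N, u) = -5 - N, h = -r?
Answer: -62304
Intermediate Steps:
h = 7 (h = -1*(-7) = 7)
S(L) = -5 - L
(2*(-66))*(S(6) + 69*h) = (2*(-66))*((-5 - 1*6) + 69*7) = -132*((-5 - 6) + 483) = -132*(-11 + 483) = -132*472 = -62304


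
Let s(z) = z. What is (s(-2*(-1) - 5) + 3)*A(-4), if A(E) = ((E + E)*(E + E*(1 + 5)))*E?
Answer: 0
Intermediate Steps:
A(E) = 14*E³ (A(E) = ((2*E)*(E + E*6))*E = ((2*E)*(E + 6*E))*E = ((2*E)*(7*E))*E = (14*E²)*E = 14*E³)
(s(-2*(-1) - 5) + 3)*A(-4) = ((-2*(-1) - 5) + 3)*(14*(-4)³) = ((2 - 5) + 3)*(14*(-64)) = (-3 + 3)*(-896) = 0*(-896) = 0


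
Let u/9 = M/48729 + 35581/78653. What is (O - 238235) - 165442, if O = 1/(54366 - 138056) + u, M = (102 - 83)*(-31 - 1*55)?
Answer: -43160359605625935659/106919053225510 ≈ -4.0367e+5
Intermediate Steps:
M = -1634 (M = 19*(-31 - 55) = 19*(-86) = -1634)
u = 4815922641/1277560679 (u = 9*(-1634/48729 + 35581/78653) = 9*(1605307547/3832682037) = 4815922641/1277560679 ≈ 3.7696)
O = 403043288264611/106919053225510 (O = 1/(54366 - 138056) + 4815922641/1277560679 = 1/(-83690) + 4815922641/1277560679 = -1/83690 + 4815922641/1277560679 = 403043288264611/106919053225510 ≈ 3.7696)
(O - 238235) - 165442 = (403043288264611/106919053225510 - 238235) - 165442 = -25471457601891110239/106919053225510 - 165442 = -43160359605625935659/106919053225510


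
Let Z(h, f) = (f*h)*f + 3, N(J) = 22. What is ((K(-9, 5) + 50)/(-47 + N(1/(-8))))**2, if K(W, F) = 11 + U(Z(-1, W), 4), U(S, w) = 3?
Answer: 4096/625 ≈ 6.5536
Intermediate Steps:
Z(h, f) = 3 + h*f**2 (Z(h, f) = h*f**2 + 3 = 3 + h*f**2)
K(W, F) = 14 (K(W, F) = 11 + 3 = 14)
((K(-9, 5) + 50)/(-47 + N(1/(-8))))**2 = ((14 + 50)/(-47 + 22))**2 = (64/(-25))**2 = (64*(-1/25))**2 = (-64/25)**2 = 4096/625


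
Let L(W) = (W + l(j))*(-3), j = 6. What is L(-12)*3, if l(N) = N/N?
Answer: 99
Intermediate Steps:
l(N) = 1
L(W) = -3 - 3*W (L(W) = (W + 1)*(-3) = (1 + W)*(-3) = -3 - 3*W)
L(-12)*3 = (-3 - 3*(-12))*3 = (-3 + 36)*3 = 33*3 = 99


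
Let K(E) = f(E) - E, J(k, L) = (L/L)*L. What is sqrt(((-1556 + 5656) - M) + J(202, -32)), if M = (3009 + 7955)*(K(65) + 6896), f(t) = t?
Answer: 2*I*sqrt(18900919) ≈ 8695.0*I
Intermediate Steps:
J(k, L) = L (J(k, L) = 1*L = L)
K(E) = 0 (K(E) = E - E = 0)
M = 75607744 (M = (3009 + 7955)*(0 + 6896) = 10964*6896 = 75607744)
sqrt(((-1556 + 5656) - M) + J(202, -32)) = sqrt(((-1556 + 5656) - 1*75607744) - 32) = sqrt((4100 - 75607744) - 32) = sqrt(-75603644 - 32) = sqrt(-75603676) = 2*I*sqrt(18900919)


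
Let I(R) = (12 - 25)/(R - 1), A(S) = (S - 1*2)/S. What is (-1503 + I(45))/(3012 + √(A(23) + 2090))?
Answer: -1145565255/2294723431 + 66145*√1106093/9178893724 ≈ -0.49164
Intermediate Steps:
A(S) = (-2 + S)/S (A(S) = (S - 2)/S = (-2 + S)/S)
I(R) = -13/(-1 + R)
(-1503 + I(45))/(3012 + √(A(23) + 2090)) = (-1503 - 13/(-1 + 45))/(3012 + √((-2 + 23)/23 + 2090)) = (-1503 - 13/44)/(3012 + √((1/23)*21 + 2090)) = (-1503 - 13*1/44)/(3012 + √(21/23 + 2090)) = (-1503 - 13/44)/(3012 + √(48091/23)) = -66145/(44*(3012 + √1106093/23))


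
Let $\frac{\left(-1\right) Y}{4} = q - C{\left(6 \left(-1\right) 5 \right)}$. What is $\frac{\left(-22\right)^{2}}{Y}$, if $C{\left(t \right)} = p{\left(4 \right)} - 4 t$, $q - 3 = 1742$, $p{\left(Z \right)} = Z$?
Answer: $- \frac{121}{1621} \approx -0.074645$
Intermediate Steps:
$q = 1745$ ($q = 3 + 1742 = 1745$)
$C{\left(t \right)} = 4 - 4 t$
$Y = -6484$ ($Y = - 4 \left(1745 - \left(4 - 4 \cdot 6 \left(-1\right) 5\right)\right) = - 4 \left(1745 - \left(4 - 4 \left(\left(-6\right) 5\right)\right)\right) = - 4 \left(1745 - \left(4 - -120\right)\right) = - 4 \left(1745 - \left(4 + 120\right)\right) = - 4 \left(1745 - 124\right) = \left(-4\right) 1621 = -6484$)
$\frac{\left(-22\right)^{2}}{Y} = \frac{\left(-22\right)^{2}}{-6484} = 484 \left(- \frac{1}{6484}\right) = - \frac{121}{1621}$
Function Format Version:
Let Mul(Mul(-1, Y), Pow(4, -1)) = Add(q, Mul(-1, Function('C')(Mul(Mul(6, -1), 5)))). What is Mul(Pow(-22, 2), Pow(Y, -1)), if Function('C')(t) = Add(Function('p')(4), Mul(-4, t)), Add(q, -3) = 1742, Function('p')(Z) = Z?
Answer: Rational(-121, 1621) ≈ -0.074645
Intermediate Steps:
q = 1745 (q = Add(3, 1742) = 1745)
Function('C')(t) = Add(4, Mul(-4, t))
Y = -6484 (Y = Mul(-4, Add(1745, Mul(-1, Add(4, Mul(-4, Mul(Mul(6, -1), 5)))))) = Mul(-4, Add(1745, Mul(-1, Add(4, Mul(-4, Mul(-6, 5)))))) = Mul(-4, Add(1745, Mul(-1, Add(4, Mul(-4, -30))))) = Mul(-4, Add(1745, Mul(-1, Add(4, 120)))) = Mul(-4, Add(1745, Mul(-1, 124))) = Mul(-4, Add(1745, -124)) = Mul(-4, 1621) = -6484)
Mul(Pow(-22, 2), Pow(Y, -1)) = Mul(Pow(-22, 2), Pow(-6484, -1)) = Mul(484, Rational(-1, 6484)) = Rational(-121, 1621)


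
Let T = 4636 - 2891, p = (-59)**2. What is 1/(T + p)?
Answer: 1/5226 ≈ 0.00019135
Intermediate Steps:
p = 3481
T = 1745
1/(T + p) = 1/(1745 + 3481) = 1/5226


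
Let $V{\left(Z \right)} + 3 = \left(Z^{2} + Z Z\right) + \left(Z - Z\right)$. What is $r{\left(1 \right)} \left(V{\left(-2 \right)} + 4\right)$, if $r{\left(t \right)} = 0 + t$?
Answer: $9$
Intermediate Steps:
$V{\left(Z \right)} = -3 + 2 Z^{2}$ ($V{\left(Z \right)} = -3 + \left(\left(Z^{2} + Z Z\right) + \left(Z - Z\right)\right) = -3 + \left(\left(Z^{2} + Z^{2}\right) + 0\right) = -3 + \left(2 Z^{2} + 0\right) = -3 + 2 Z^{2}$)
$r{\left(t \right)} = t$
$r{\left(1 \right)} \left(V{\left(-2 \right)} + 4\right) = 1 \left(\left(-3 + 2 \left(-2\right)^{2}\right) + 4\right) = 1 \left(\left(-3 + 2 \cdot 4\right) + 4\right) = 1 \left(\left(-3 + 8\right) + 4\right) = 1 \left(5 + 4\right) = 1 \cdot 9 = 9$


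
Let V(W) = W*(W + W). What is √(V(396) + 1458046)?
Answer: √1771678 ≈ 1331.0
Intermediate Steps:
V(W) = 2*W² (V(W) = W*(2*W) = 2*W²)
√(V(396) + 1458046) = √(2*396² + 1458046) = √(2*156816 + 1458046) = √(313632 + 1458046) = √1771678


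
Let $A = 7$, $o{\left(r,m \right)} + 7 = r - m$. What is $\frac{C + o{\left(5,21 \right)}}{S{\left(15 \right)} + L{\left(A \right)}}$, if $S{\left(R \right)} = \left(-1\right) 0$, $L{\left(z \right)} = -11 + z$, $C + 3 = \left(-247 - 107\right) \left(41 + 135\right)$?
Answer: $\frac{31165}{2} \approx 15583.0$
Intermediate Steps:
$o{\left(r,m \right)} = -7 + r - m$ ($o{\left(r,m \right)} = -7 - \left(m - r\right) = -7 + r - m$)
$C = -62307$ ($C = -3 + \left(-247 - 107\right) \left(41 + 135\right) = -3 - 62304 = -62307$)
$S{\left(R \right)} = 0$
$\frac{C + o{\left(5,21 \right)}}{S{\left(15 \right)} + L{\left(A \right)}} = \frac{-62307 - 23}{0 + \left(-11 + 7\right)} = \frac{-62307 - 23}{0 - 4} = \frac{-62307 - 23}{-4} = \left(-62330\right) \left(- \frac{1}{4}\right) = \frac{31165}{2}$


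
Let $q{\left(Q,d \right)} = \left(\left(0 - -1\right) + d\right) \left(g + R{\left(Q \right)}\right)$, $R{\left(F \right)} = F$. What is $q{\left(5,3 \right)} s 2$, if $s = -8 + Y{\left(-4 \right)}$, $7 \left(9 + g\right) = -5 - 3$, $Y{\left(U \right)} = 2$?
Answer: $\frac{1728}{7} \approx 246.86$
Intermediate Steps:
$g = - \frac{71}{7}$ ($g = -9 + \frac{-5 - 3}{7} = -9 + \frac{1}{7} \left(-8\right) = -9 - \frac{8}{7} = - \frac{71}{7} \approx -10.143$)
$q{\left(Q,d \right)} = \left(1 + d\right) \left(- \frac{71}{7} + Q\right)$ ($q{\left(Q,d \right)} = \left(\left(0 - -1\right) + d\right) \left(- \frac{71}{7} + Q\right) = \left(\left(0 + 1\right) + d\right) \left(- \frac{71}{7} + Q\right) = \left(1 + d\right) \left(- \frac{71}{7} + Q\right)$)
$s = -6$ ($s = -8 + 2 = -6$)
$q{\left(5,3 \right)} s 2 = \left(- \frac{71}{7} + 5 - \frac{213}{7} + 5 \cdot 3\right) \left(-6\right) 2 = \left(- \frac{71}{7} + 5 - \frac{213}{7} + 15\right) \left(-6\right) 2 = \left(- \frac{144}{7}\right) \left(-6\right) 2 = \frac{864}{7} \cdot 2 = \frac{1728}{7}$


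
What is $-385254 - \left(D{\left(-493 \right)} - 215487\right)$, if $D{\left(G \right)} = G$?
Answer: $-169274$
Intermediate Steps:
$-385254 - \left(D{\left(-493 \right)} - 215487\right) = -385254 - \left(-493 - 215487\right) = -385254 - -215980 = -385254 + 215980 = -169274$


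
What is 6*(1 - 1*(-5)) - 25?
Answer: 11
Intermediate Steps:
6*(1 - 1*(-5)) - 25 = 6*(1 + 5) - 25 = 6*6 - 25 = 36 - 25 = 11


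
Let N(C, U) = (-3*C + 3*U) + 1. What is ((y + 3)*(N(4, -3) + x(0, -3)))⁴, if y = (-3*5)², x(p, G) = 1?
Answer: 352171163218176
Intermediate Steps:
N(C, U) = 1 - 3*C + 3*U
y = 225 (y = (-15)² = 225)
((y + 3)*(N(4, -3) + x(0, -3)))⁴ = ((225 + 3)*((1 - 3*4 + 3*(-3)) + 1))⁴ = (228*((1 - 12 - 9) + 1))⁴ = (228*(-20 + 1))⁴ = (228*(-19))⁴ = (-4332)⁴ = 352171163218176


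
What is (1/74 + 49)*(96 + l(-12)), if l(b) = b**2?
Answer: 435240/37 ≈ 11763.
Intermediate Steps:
(1/74 + 49)*(96 + l(-12)) = (1/74 + 49)*(96 + (-12)**2) = (1/74 + 49)*(96 + 144) = (3627/74)*240 = 435240/37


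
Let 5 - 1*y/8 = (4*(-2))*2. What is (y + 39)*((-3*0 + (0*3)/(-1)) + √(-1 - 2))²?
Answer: -621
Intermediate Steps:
y = 168 (y = 40 - 8*4*(-2)*2 = 40 - (-64)*2 = 40 - 8*(-16) = 40 + 128 = 168)
(y + 39)*((-3*0 + (0*3)/(-1)) + √(-1 - 2))² = (168 + 39)*((-3*0 + (0*3)/(-1)) + √(-1 - 2))² = 207*((0 + 0*(-1)) + √(-3))² = 207*((0 + 0) + I*√3)² = 207*(0 + I*√3)² = 207*(I*√3)² = 207*(-3) = -621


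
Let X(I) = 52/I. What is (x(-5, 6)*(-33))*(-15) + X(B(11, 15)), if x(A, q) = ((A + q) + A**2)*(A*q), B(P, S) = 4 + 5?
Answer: -3474848/9 ≈ -3.8609e+5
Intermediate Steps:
B(P, S) = 9
x(A, q) = A*q*(A + q + A**2) (x(A, q) = (A + q + A**2)*(A*q) = A*q*(A + q + A**2))
(x(-5, 6)*(-33))*(-15) + X(B(11, 15)) = (-5*6*(-5 + 6 + (-5)**2)*(-33))*(-15) + 52/9 = (-5*6*(-5 + 6 + 25)*(-33))*(-15) + 52*(1/9) = (-5*6*26*(-33))*(-15) + 52/9 = -780*(-33)*(-15) + 52/9 = 25740*(-15) + 52/9 = -386100 + 52/9 = -3474848/9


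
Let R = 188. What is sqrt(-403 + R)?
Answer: I*sqrt(215) ≈ 14.663*I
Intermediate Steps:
sqrt(-403 + R) = sqrt(-403 + 188) = sqrt(-215) = I*sqrt(215)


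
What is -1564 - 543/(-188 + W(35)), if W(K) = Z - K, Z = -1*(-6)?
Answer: -338845/217 ≈ -1561.5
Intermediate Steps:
Z = 6
W(K) = 6 - K
-1564 - 543/(-188 + W(35)) = -1564 - 543/(-188 + (6 - 1*35)) = -1564 - 543/(-188 + (6 - 35)) = -1564 - 543/(-188 - 29) = -1564 - 543/(-217) = -1564 - 543*(-1/217) = -1564 + 543/217 = -338845/217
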